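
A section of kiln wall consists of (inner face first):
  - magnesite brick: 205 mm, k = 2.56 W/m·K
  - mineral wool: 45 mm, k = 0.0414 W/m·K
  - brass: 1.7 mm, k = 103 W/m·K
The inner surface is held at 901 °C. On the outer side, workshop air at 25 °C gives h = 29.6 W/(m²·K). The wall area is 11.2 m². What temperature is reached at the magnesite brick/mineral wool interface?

T ≈ 843 °C

Using the resistance-network approach (series):
R_magnesite brick = L/(kA) = 0.205/(2.56×11.2) = 0.00715 K/W
R_mineral wool = L/(kA) = 0.045/(0.0414×11.2) = 0.09705 K/W
R_brass = L/(kA) = 0.0017/(103×11.2) = 1.474×10^-6 K/W
R_outer film = 1/(h_o·A) = 1/(29.6×11.2) = 0.003016 K/W
R_total = 0.1072 K/W;  Q = ΔT/R_total = 876/0.1072 = 8170 W
T_interface = T_inner − Q·ΣR(inner→interface) = 901 − 8170×0.00715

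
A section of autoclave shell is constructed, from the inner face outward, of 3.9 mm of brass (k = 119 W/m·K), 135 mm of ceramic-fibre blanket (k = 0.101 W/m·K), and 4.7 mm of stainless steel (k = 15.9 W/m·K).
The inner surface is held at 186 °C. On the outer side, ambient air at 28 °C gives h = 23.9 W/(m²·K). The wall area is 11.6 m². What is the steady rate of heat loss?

Q ≈ 1330 W

Treating each layer as a thermal resistance in series:
R_brass = L/(kA) = 0.0039/(119×11.6) = 2.825×10^-6 K/W
R_ceramic-fibre blanket = L/(kA) = 0.135/(0.101×11.6) = 0.1152 K/W
R_stainless steel = L/(kA) = 0.0047/(15.9×11.6) = 2.548×10^-5 K/W
R_outer film = 1/(h_o·A) = 1/(23.9×11.6) = 0.003607 K/W
R_total = 0.1189 K/W
Q = ΔT / R_total = 158 / 0.1189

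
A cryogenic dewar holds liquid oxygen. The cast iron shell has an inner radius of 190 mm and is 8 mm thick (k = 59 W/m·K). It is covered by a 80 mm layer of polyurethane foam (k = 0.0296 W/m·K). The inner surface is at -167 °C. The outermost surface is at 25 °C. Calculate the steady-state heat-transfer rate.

Spherical conduction: R = (1/r_in − 1/r_out)/(4πk) per layer; series-sum.
R_cast iron shell = (1/0.19 − 1/0.198)/(4π×59) = 2.868×10^-4 K/W
R_polyurethane foam = (1/0.198 − 1/0.278)/(4π×0.0296) = 3.907 K/W
R_total = 3.908 K/W
Q = ΔT/R_total = 192/3.908

Q ≈ 49.1 W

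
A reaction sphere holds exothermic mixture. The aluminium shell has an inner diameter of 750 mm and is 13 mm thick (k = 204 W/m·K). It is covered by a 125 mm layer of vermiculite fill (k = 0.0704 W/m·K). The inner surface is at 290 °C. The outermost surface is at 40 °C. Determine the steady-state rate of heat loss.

Q ≈ 352 W

Radial (spherical) resistances in series:
R_aluminium shell = (1/0.375 − 1/0.388)/(4π×204) = 3.485×10^-5 K/W
R_vermiculite fill = (1/0.388 − 1/0.513)/(4π×0.0704) = 0.7099 K/W
R_total = 0.7099 K/W
Q = ΔT/R_total = 250/0.7099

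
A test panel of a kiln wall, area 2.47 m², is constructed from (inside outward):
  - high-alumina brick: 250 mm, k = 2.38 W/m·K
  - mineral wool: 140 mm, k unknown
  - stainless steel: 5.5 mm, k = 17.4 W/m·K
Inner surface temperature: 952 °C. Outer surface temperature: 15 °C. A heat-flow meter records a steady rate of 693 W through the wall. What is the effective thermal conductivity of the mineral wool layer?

Thermal resistances in series:
R_high-alumina brick = L/(kA) = 0.25/(2.38×2.47) = 0.04253 K/W
R_stainless steel = L/(kA) = 0.0055/(17.4×2.47) = 1.28×10^-4 K/W
Sum of known resistances R_other = 0.04266 K/W
Total R = ΔT/Q = 937/693 = 1.352 K/W
R_mineral wool = R_total − R_other = 1.309 K/W
k = L/(R·A) = 0.14/(1.309×2.47)

k ≈ 0.0433 W/(m·K)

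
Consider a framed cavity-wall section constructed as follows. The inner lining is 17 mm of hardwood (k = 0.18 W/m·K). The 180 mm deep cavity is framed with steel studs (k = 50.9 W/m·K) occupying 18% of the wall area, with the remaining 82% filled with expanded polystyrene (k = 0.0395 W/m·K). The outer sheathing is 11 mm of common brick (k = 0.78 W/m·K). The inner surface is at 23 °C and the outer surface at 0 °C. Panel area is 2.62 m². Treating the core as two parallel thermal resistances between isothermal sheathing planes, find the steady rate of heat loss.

Q ≈ 470 W

Sheathing layers in series; stud and cavity paths in parallel between them.
R_inner = 0.017/(0.18×2.62) = 0.03605 K/W
R_stud  = 0.18/(50.9×0.18×2.62) = 0.007499 K/W
R_cav   = 0.18/(0.0395×0.82×2.62) = 2.121 K/W
1/R_core = 1/R_stud + 1/R_cav → R_core = 0.007472 K/W
R_outer = 0.011/(0.78×2.62) = 0.005383 K/W
R_total = 0.0489 K/W
Q = ΔT/R_total = 23/0.0489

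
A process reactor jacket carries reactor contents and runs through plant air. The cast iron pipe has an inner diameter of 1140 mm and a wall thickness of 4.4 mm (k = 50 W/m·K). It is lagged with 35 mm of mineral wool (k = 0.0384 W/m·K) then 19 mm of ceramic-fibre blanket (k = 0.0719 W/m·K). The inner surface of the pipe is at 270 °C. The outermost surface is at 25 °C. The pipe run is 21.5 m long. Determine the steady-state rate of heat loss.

Radial resistances (cylindrical: R_cond = ln(r_o/r_i)/(2πkL), R_conv = 1/(h·2πrL)):
R_cast iron pipe wall = ln(574.4/570)/(2π×50×21.5) = 1.138×10^-6 K/W
R_mineral wool = ln(609.4/574.4)/(2π×0.0384×21.5) = 0.0114 K/W
R_ceramic-fibre blanket = ln(628.4/609.4)/(2π×0.0719×21.5) = 0.003161 K/W
R_total = 0.01456 K/W
Q = ΔT/R_total = 245/0.01456

Q ≈ 16800 W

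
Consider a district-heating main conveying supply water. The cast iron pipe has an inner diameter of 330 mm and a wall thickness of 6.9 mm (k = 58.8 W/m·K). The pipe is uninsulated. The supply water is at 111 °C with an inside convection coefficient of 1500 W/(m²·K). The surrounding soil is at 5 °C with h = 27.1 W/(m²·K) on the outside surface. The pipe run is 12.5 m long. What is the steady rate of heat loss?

Q ≈ 37900 W

Per-layer cylindrical resistances, series-summed:
R_inner film = 1/(h_i·2πr₁L) = 1/(1500×2π×0.165×12.5) = 5.144×10^-5 K/W
R_cast iron pipe wall = ln(171.9/165)/(2π×58.8×12.5) = 8.871×10^-6 K/W
R_outer film = 1/(h_o·2πr_oL) = 1/(27.1×2π×0.1719×12.5) = 0.002733 K/W
R_total = 0.002793 K/W
Q = ΔT/R_total = 106/0.002793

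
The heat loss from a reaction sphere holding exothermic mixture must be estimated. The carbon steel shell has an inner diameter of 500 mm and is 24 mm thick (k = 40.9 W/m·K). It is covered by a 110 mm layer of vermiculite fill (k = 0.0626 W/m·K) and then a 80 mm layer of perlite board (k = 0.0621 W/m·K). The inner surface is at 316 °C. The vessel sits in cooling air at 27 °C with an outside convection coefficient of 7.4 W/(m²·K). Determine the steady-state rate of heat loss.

Spherical conduction: R = (1/r_in − 1/r_out)/(4πk) per layer; series-sum.
R_carbon steel shell = (1/0.25 − 1/0.274)/(4π×40.9) = 6.817×10^-4 K/W
R_vermiculite fill = (1/0.274 − 1/0.384)/(4π×0.0626) = 1.329 K/W
R_perlite board = (1/0.384 − 1/0.464)/(4π×0.0621) = 0.5754 K/W
R_outer film = 1/(h·4πr_o²) = 1/(7.4×4π×0.464²) = 0.04995 K/W
R_total = 1.955 K/W
Q = ΔT/R_total = 289/1.955

Q ≈ 148 W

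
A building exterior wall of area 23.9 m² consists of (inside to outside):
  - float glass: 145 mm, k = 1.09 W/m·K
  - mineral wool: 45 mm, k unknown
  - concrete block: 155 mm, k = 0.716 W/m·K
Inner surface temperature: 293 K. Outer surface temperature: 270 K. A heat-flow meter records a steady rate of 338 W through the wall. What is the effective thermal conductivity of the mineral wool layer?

Thermal resistances in series:
R_float glass = L/(kA) = 0.145/(1.09×23.9) = 0.005566 K/W
R_concrete block = L/(kA) = 0.155/(0.716×23.9) = 0.009058 K/W
Sum of known resistances R_other = 0.01462 K/W
Total R = ΔT/Q = 23/338 = 0.06805 K/W
R_mineral wool = R_total − R_other = 0.05342 K/W
k = L/(R·A) = 0.045/(0.05342×23.9)

k ≈ 0.0352 W/(m·K)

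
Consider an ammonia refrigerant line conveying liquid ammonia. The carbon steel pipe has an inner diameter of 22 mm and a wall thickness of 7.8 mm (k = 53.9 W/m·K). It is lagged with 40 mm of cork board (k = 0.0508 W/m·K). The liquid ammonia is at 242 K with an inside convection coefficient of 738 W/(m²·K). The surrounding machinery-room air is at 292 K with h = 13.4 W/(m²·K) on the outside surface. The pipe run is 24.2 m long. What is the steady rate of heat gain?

Q ≈ 319 W

Per-layer cylindrical resistances, series-summed:
R_inner film = 1/(h_i·2πr₁L) = 1/(738×2π×0.011×24.2) = 8.101×10^-4 K/W
R_carbon steel pipe wall = ln(18.8/11)/(2π×53.9×24.2) = 6.54×10^-5 K/W
R_cork board = ln(58.8/18.8)/(2π×0.0508×24.2) = 0.1476 K/W
R_outer film = 1/(h_o·2πr_oL) = 1/(13.4×2π×0.0588×24.2) = 0.008347 K/W
R_total = 0.1568 K/W
Q = ΔT/R_total = 50/0.1568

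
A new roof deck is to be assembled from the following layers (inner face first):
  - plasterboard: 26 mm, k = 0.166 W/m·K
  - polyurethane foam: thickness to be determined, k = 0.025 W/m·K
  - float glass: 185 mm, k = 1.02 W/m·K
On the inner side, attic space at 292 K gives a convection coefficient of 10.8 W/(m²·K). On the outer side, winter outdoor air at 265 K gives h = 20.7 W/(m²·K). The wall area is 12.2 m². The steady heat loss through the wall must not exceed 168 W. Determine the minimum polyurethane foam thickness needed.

L ≈ 37 mm

Thermal resistances in series:
R_inner film = 1/(h_i·A) = 1/(10.8×12.2) = 0.00759 K/W
R_plasterboard = L/(kA) = 0.026/(0.166×12.2) = 0.01284 K/W
R_float glass = L/(kA) = 0.185/(1.02×12.2) = 0.01487 K/W
R_outer film = 1/(h_o·A) = 1/(20.7×12.2) = 0.00396 K/W
Sum of the known resistances R_other = 0.03925 K/W
Required total resistance R_tot = ΔT/Q_allow = 27/168 = 0.1607 K/W
R_polyurethane foam = R_tot − R_other = 0.1215 K/W
L = R·k·A = 0.1215×0.025×12.2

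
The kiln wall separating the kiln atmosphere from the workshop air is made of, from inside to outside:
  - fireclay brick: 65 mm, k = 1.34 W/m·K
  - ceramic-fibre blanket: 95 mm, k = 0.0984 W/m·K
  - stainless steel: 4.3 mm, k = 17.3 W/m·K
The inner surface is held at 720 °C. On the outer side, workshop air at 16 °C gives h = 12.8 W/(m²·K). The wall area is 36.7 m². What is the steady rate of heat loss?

Q ≈ 23700 W

Thermal resistances in series:
R_fireclay brick = L/(kA) = 0.065/(1.34×36.7) = 0.001322 K/W
R_ceramic-fibre blanket = L/(kA) = 0.095/(0.0984×36.7) = 0.02631 K/W
R_stainless steel = L/(kA) = 0.0043/(17.3×36.7) = 6.773×10^-6 K/W
R_outer film = 1/(h_o·A) = 1/(12.8×36.7) = 0.002129 K/W
R_total = 0.02976 K/W
Q = ΔT / R_total = 704 / 0.02976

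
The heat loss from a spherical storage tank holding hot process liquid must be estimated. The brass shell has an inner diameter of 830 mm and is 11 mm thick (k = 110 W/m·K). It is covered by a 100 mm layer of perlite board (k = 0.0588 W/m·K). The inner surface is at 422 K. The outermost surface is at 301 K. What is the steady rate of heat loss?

Spherical conduction: R = (1/r_in − 1/r_out)/(4πk) per layer; series-sum.
R_brass shell = (1/0.415 − 1/0.426)/(4π×110) = 4.501×10^-5 K/W
R_perlite board = (1/0.426 − 1/0.526)/(4π×0.0588) = 0.604 K/W
R_total = 0.604 K/W
Q = ΔT/R_total = 121/0.604

Q ≈ 200 W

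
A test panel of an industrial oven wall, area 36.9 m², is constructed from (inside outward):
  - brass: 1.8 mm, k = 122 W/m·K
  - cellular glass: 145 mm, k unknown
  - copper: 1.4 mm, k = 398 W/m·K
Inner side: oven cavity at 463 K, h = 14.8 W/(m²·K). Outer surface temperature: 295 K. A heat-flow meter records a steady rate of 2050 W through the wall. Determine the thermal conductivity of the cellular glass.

Thermal resistances in series:
R_inner film = 1/(h_i·A) = 1/(14.8×36.9) = 0.001831 K/W
R_brass = L/(kA) = 0.0018/(122×36.9) = 3.998×10^-7 K/W
R_copper = L/(kA) = 0.0014/(398×36.9) = 9.533×10^-8 K/W
Sum of known resistances R_other = 0.001832 K/W
Total R = ΔT/Q = 168/2050 = 0.08195 K/W
R_cellular glass = R_total − R_other = 0.08012 K/W
k = L/(R·A) = 0.145/(0.08012×36.9)

k ≈ 0.049 W/(m·K)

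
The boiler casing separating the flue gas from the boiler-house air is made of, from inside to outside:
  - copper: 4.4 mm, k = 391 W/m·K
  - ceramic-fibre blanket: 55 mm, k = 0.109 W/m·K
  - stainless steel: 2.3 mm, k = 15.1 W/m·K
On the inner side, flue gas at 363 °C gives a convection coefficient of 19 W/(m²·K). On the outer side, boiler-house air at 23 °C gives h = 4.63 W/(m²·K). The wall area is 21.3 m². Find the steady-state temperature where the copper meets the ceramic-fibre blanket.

Model the wall as resistances in series:
R_inner film = 1/(h_i·A) = 1/(19×21.3) = 0.002471 K/W
R_copper = L/(kA) = 0.0044/(391×21.3) = 5.283×10^-7 K/W
R_ceramic-fibre blanket = L/(kA) = 0.055/(0.109×21.3) = 0.02369 K/W
R_stainless steel = L/(kA) = 0.0023/(15.1×21.3) = 7.151×10^-6 K/W
R_outer film = 1/(h_o·A) = 1/(4.63×21.3) = 0.01014 K/W
R_total = 0.03631 K/W;  Q = ΔT/R_total = 340/0.03631 = 9364 W
T_interface = T_inner − Q·ΣR(inner→interface) = 363 − 9360×0.002471

T ≈ 340 °C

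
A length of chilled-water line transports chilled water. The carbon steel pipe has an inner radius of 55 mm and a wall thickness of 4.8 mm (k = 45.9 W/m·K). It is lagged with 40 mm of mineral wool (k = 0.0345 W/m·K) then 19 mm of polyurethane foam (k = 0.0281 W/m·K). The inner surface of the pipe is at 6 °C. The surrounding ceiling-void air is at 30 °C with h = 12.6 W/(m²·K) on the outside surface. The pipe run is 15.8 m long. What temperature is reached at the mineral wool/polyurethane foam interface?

T ≈ 22.4 °C

Radial resistances (cylindrical: R_cond = ln(r_o/r_i)/(2πkL), R_conv = 1/(h·2πrL)):
R_carbon steel pipe wall = ln(59.8/55)/(2π×45.9×15.8) = 1.836×10^-5 K/W
R_mineral wool = ln(99.8/59.8)/(2π×0.0345×15.8) = 0.1495 K/W
R_polyurethane foam = ln(118.8/99.8)/(2π×0.0281×15.8) = 0.06247 K/W
R_outer film = 1/(h_o·2πr_oL) = 1/(12.6×2π×0.1188×15.8) = 0.006729 K/W
R_total = 0.2188 K/W
Q = ΔT/R_total = 24/0.2188
Q = 110 W
T_interface = T_inner + Q·ΣR(inner→interface) = 6 + 110×0.1496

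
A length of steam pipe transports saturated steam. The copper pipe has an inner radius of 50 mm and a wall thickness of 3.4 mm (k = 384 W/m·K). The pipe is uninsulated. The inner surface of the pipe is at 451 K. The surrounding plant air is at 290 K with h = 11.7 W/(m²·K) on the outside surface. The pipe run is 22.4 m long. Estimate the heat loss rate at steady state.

Per-layer cylindrical resistances, series-summed:
R_copper pipe wall = ln(53.4/50)/(2π×384×22.4) = 1.217×10^-6 K/W
R_outer film = 1/(h_o·2πr_oL) = 1/(11.7×2π×0.0534×22.4) = 0.01137 K/W
R_total = 0.01137 K/W
Q = ΔT/R_total = 161/0.01137

Q ≈ 14200 W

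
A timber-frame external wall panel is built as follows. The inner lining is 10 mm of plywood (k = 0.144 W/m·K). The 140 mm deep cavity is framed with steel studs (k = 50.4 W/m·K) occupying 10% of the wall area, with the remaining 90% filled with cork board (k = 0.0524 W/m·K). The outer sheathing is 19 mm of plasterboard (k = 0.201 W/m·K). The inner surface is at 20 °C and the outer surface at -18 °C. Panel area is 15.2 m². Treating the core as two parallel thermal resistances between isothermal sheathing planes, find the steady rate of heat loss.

Q ≈ 3020 W

Sheathing layers in series; stud and cavity paths in parallel between them.
R_inner = 0.01/(0.144×15.2) = 0.004569 K/W
R_stud  = 0.14/(50.4×0.1×15.2) = 0.001827 K/W
R_cav   = 0.14/(0.0524×0.9×15.2) = 0.1953 K/W
1/R_core = 1/R_stud + 1/R_cav → R_core = 0.001811 K/W
R_outer = 0.019/(0.201×15.2) = 0.006219 K/W
R_total = 0.0126 K/W
Q = ΔT/R_total = 38/0.0126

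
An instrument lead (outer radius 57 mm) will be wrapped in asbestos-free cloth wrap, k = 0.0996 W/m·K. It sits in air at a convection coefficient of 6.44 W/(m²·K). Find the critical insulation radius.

For a cylinder r_cr = k/h = 0.0996/6.44
r_cr = 15.5 mm; since the bare radius (57 mm) is above r_cr, any added insulation will reduce heat loss.

r_cr ≈ 15.5 mm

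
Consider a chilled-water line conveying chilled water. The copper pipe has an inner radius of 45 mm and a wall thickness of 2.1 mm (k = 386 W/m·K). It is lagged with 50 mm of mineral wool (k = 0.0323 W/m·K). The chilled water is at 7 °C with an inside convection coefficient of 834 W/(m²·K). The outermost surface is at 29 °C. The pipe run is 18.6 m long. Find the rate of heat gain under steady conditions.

Q ≈ 115 W

Treating each annulus and film as a series resistance:
R_inner film = 1/(h_i·2πr₁L) = 1/(834×2π×0.045×18.6) = 2.28×10^-4 K/W
R_copper pipe wall = ln(47.1/45)/(2π×386×18.6) = 1.011×10^-6 K/W
R_mineral wool = ln(97.1/47.1)/(2π×0.0323×18.6) = 0.1917 K/W
R_total = 0.1919 K/W
Q = ΔT/R_total = 22/0.1919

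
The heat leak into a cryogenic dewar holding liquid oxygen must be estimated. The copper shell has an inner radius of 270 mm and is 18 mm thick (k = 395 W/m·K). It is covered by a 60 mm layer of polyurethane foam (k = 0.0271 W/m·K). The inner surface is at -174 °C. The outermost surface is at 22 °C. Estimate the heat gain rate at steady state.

Each spherical layer contributes R = (1/r_i − 1/r_o)/(4πk):
R_copper shell = (1/0.27 − 1/0.288)/(4π×395) = 4.663×10^-5 K/W
R_polyurethane foam = (1/0.288 − 1/0.348)/(4π×0.0271) = 1.758 K/W
R_total = 1.758 K/W
Q = ΔT/R_total = 196/1.758

Q ≈ 111 W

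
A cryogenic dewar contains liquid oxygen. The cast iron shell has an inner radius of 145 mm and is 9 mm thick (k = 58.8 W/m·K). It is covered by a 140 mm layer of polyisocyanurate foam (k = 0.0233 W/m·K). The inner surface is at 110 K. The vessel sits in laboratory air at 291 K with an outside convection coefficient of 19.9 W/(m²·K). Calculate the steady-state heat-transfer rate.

Q ≈ 17.1 W

Radial (spherical) resistances in series:
R_cast iron shell = (1/0.145 − 1/0.154)/(4π×58.8) = 5.455×10^-4 K/W
R_polyisocyanurate foam = (1/0.154 − 1/0.294)/(4π×0.0233) = 10.56 K/W
R_outer film = 1/(h·4πr_o²) = 1/(19.9×4π×0.294²) = 0.04626 K/W
R_total = 10.61 K/W
Q = ΔT/R_total = 181/10.61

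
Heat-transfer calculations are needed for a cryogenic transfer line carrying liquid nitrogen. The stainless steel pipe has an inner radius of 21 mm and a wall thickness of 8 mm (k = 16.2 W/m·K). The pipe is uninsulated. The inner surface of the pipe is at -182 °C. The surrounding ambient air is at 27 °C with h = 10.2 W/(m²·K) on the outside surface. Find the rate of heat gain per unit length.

Radial resistances (cylindrical: R_cond = ln(r_o/r_i)/(2πkL), R_conv = 1/(h·2πrL)):
R_stainless steel pipe wall = ln(29/21)/(2π×16.2×1) = 0.003171 K/W
R_outer film = 1/(h_o·2πr_oL) = 1/(10.2×2π×0.029×1) = 0.538 K/W
R_total = 0.5412 K/W
Q = ΔT/R_total = 209/0.5412

q′ ≈ 386 W/m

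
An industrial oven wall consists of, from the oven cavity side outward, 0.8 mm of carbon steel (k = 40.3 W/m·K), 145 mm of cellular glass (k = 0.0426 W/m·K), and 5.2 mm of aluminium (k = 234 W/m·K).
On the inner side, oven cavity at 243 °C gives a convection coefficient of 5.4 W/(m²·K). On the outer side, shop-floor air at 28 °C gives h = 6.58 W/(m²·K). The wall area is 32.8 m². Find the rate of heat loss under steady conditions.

Q ≈ 1890 W

Series thermal resistances:
R_inner film = 1/(h_i·A) = 1/(5.4×32.8) = 0.005646 K/W
R_carbon steel = L/(kA) = 0.0008/(40.3×32.8) = 6.052×10^-7 K/W
R_cellular glass = L/(kA) = 0.145/(0.0426×32.8) = 0.1038 K/W
R_aluminium = L/(kA) = 0.0052/(234×32.8) = 6.775×10^-7 K/W
R_outer film = 1/(h_o·A) = 1/(6.58×32.8) = 0.004633 K/W
R_total = 0.1141 K/W
Q = ΔT / R_total = 215 / 0.1141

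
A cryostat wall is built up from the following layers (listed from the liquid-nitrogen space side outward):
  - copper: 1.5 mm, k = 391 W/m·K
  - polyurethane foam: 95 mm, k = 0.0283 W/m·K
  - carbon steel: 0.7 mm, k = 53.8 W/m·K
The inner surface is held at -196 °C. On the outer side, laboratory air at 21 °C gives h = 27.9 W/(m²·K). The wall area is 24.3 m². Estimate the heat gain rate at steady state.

Using the resistance-network approach (series):
R_copper = L/(kA) = 0.0015/(391×24.3) = 1.579×10^-7 K/W
R_polyurethane foam = L/(kA) = 0.095/(0.0283×24.3) = 0.1381 K/W
R_carbon steel = L/(kA) = 0.0007/(53.8×24.3) = 5.354×10^-7 K/W
R_outer film = 1/(h_o·A) = 1/(27.9×24.3) = 0.001475 K/W
R_total = 0.1396 K/W
Q = ΔT / R_total = 217 / 0.1396

Q ≈ 1550 W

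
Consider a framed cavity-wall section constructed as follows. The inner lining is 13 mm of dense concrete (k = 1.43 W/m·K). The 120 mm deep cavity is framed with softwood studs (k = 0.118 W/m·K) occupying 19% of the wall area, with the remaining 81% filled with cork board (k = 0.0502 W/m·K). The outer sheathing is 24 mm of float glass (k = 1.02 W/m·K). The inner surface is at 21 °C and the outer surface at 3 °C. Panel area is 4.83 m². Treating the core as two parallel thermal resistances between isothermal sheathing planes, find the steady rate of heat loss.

Q ≈ 44.9 W

Sheathing layers in series; stud and cavity paths in parallel between them.
R_inner = 0.013/(1.43×4.83) = 0.001882 K/W
R_stud  = 0.12/(0.118×0.19×4.83) = 1.108 K/W
R_cav   = 0.12/(0.0502×0.81×4.83) = 0.611 K/W
1/R_core = 1/R_stud + 1/R_cav → R_core = 0.3938 K/W
R_outer = 0.024/(1.02×4.83) = 0.004872 K/W
R_total = 0.4006 K/W
Q = ΔT/R_total = 18/0.4006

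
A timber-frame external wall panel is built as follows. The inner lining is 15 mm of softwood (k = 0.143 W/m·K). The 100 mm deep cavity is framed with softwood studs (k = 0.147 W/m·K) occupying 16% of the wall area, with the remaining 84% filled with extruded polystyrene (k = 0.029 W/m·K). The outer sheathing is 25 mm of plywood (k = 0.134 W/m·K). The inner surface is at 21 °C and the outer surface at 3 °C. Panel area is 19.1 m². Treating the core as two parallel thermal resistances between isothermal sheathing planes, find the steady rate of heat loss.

Q ≈ 144 W

Sheathing layers in series; stud and cavity paths in parallel between them.
R_inner = 0.015/(0.143×19.1) = 0.005492 K/W
R_stud  = 0.1/(0.147×0.16×19.1) = 0.2226 K/W
R_cav   = 0.1/(0.029×0.84×19.1) = 0.2149 K/W
1/R_core = 1/R_stud + 1/R_cav → R_core = 0.1093 K/W
R_outer = 0.025/(0.134×19.1) = 0.009768 K/W
R_total = 0.1246 K/W
Q = ΔT/R_total = 18/0.1246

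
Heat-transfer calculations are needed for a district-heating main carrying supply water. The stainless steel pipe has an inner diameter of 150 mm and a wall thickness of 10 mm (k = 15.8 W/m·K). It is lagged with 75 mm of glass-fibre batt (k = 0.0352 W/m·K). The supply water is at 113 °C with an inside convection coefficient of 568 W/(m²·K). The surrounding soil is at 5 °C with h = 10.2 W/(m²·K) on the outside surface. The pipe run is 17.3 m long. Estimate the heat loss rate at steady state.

Per-layer cylindrical resistances, series-summed:
R_inner film = 1/(h_i·2πr₁L) = 1/(568×2π×0.075×17.3) = 2.16×10^-4 K/W
R_stainless steel pipe wall = ln(85/75)/(2π×15.8×17.3) = 7.288×10^-5 K/W
R_glass-fibre batt = ln(160/85)/(2π×0.0352×17.3) = 0.1653 K/W
R_outer film = 1/(h_o·2πr_oL) = 1/(10.2×2π×0.16×17.3) = 0.005637 K/W
R_total = 0.1712 K/W
Q = ΔT/R_total = 108/0.1712

Q ≈ 631 W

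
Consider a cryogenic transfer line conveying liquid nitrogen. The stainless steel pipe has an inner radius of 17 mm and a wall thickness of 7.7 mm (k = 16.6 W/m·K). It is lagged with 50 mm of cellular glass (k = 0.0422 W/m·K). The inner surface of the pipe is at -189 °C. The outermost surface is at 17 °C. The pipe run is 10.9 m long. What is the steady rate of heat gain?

Q ≈ 538 W

Radial resistances (cylindrical: R_cond = ln(r_o/r_i)/(2πkL), R_conv = 1/(h·2πrL)):
R_stainless steel pipe wall = ln(24.7/17)/(2π×16.6×10.9) = 3.286×10^-4 K/W
R_cellular glass = ln(74.7/24.7)/(2π×0.0422×10.9) = 0.3829 K/W
R_total = 0.3832 K/W
Q = ΔT/R_total = 206/0.3832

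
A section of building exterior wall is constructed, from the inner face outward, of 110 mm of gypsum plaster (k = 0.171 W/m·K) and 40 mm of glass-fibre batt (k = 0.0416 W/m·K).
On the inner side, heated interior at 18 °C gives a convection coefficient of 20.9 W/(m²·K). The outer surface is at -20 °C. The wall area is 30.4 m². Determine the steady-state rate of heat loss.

Q ≈ 699 W

Using the resistance-network approach (series):
R_inner film = 1/(h_i·A) = 1/(20.9×30.4) = 0.001574 K/W
R_gypsum plaster = L/(kA) = 0.11/(0.171×30.4) = 0.02116 K/W
R_glass-fibre batt = L/(kA) = 0.04/(0.0416×30.4) = 0.03163 K/W
R_total = 0.05436 K/W
Q = ΔT / R_total = 38 / 0.05436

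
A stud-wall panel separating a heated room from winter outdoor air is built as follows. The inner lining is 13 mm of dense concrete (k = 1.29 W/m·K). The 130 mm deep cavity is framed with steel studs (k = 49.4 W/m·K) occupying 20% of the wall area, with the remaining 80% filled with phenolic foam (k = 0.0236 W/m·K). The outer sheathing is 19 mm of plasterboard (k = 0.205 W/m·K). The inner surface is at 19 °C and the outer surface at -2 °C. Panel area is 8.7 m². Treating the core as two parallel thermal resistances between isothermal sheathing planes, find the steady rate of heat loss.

Q ≈ 1580 W

Sheathing layers in series; stud and cavity paths in parallel between them.
R_inner = 0.013/(1.29×8.7) = 0.001158 K/W
R_stud  = 0.13/(49.4×0.2×8.7) = 0.001512 K/W
R_cav   = 0.13/(0.0236×0.8×8.7) = 0.7914 K/W
1/R_core = 1/R_stud + 1/R_cav → R_core = 0.00151 K/W
R_outer = 0.019/(0.205×8.7) = 0.01065 K/W
R_total = 0.01332 K/W
Q = ΔT/R_total = 21/0.01332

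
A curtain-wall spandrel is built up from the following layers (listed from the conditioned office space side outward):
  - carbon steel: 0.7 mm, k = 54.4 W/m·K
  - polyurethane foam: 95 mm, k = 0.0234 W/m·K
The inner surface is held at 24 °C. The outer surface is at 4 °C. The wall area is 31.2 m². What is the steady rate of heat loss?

Treating each layer as a thermal resistance in series:
R_carbon steel = L/(kA) = 0.0007/(54.4×31.2) = 4.124×10^-7 K/W
R_polyurethane foam = L/(kA) = 0.095/(0.0234×31.2) = 0.1301 K/W
R_total = 0.1301 K/W
Q = ΔT / R_total = 20 / 0.1301

Q ≈ 154 W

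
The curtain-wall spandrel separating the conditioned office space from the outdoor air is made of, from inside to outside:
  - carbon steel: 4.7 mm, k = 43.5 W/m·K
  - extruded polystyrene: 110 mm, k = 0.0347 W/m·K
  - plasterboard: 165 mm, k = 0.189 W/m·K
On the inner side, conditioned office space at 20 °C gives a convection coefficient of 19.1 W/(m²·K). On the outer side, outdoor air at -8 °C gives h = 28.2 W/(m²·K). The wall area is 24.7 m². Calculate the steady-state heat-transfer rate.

Model the wall as resistances in series:
R_inner film = 1/(h_i·A) = 1/(19.1×24.7) = 0.00212 K/W
R_carbon steel = L/(kA) = 0.0047/(43.5×24.7) = 4.374×10^-6 K/W
R_extruded polystyrene = L/(kA) = 0.11/(0.0347×24.7) = 0.1283 K/W
R_plasterboard = L/(kA) = 0.165/(0.189×24.7) = 0.03534 K/W
R_outer film = 1/(h_o·A) = 1/(28.2×24.7) = 0.001436 K/W
R_total = 0.1672 K/W
Q = ΔT / R_total = 28 / 0.1672

Q ≈ 167 W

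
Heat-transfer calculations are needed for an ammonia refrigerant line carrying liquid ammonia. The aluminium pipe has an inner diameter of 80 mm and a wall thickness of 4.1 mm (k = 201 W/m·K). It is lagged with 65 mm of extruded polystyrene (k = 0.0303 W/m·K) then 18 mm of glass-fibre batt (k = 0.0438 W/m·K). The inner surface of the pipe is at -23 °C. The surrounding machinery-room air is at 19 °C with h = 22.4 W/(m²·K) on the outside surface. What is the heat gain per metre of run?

Radial resistances (cylindrical: R_cond = ln(r_o/r_i)/(2πkL), R_conv = 1/(h·2πrL)):
R_aluminium pipe wall = ln(44.1/40)/(2π×201×1) = 7.727×10^-5 K/W
R_extruded polystyrene = ln(109.1/44.1)/(2π×0.0303×1) = 4.758 K/W
R_glass-fibre batt = ln(127.1/109.1)/(2π×0.0438×1) = 0.5549 K/W
R_outer film = 1/(h_o·2πr_oL) = 1/(22.4×2π×0.1271×1) = 0.0559 K/W
R_total = 5.369 K/W
Q = ΔT/R_total = 42/5.369

q′ ≈ 7.82 W/m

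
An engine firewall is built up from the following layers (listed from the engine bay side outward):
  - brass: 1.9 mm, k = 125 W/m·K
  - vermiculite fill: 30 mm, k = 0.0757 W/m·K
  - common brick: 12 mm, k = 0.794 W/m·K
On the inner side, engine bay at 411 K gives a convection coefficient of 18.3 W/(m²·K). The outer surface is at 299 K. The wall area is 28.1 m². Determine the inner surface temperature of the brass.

Thermal resistances in series:
R_inner film = 1/(h_i·A) = 1/(18.3×28.1) = 0.001945 K/W
R_brass = L/(kA) = 0.0019/(125×28.1) = 5.409×10^-7 K/W
R_vermiculite fill = L/(kA) = 0.03/(0.0757×28.1) = 0.0141 K/W
R_common brick = L/(kA) = 0.012/(0.794×28.1) = 5.378×10^-4 K/W
R_total = 0.01659 K/W;  Q = ΔT/R_total = 112/0.01659 = 6753 W
T_interface = T_inner − Q·ΣR(inner→interface) = 411 − 6750×0.001945

T ≈ 398 K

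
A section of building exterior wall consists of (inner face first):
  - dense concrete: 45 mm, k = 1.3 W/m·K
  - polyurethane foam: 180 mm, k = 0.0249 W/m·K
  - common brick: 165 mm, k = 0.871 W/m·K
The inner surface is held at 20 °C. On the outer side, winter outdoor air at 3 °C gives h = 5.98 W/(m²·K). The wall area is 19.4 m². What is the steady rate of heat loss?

Series thermal resistances:
R_dense concrete = L/(kA) = 0.045/(1.3×19.4) = 0.001784 K/W
R_polyurethane foam = L/(kA) = 0.18/(0.0249×19.4) = 0.3726 K/W
R_common brick = L/(kA) = 0.165/(0.871×19.4) = 0.009765 K/W
R_outer film = 1/(h_o·A) = 1/(5.98×19.4) = 0.00862 K/W
R_total = 0.3928 K/W
Q = ΔT / R_total = 17 / 0.3928

Q ≈ 43.3 W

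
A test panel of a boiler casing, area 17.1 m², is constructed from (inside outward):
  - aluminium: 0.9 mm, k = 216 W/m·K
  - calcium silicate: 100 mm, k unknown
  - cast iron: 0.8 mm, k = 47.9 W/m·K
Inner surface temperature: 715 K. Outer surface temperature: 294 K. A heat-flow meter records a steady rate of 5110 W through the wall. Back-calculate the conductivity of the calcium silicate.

Thermal resistances in series:
R_aluminium = L/(kA) = 0.0009/(216×17.1) = 2.437×10^-7 K/W
R_cast iron = L/(kA) = 0.0008/(47.9×17.1) = 9.767×10^-7 K/W
Sum of known resistances R_other = 1.22×10^-6 K/W
Total R = ΔT/Q = 421/5110 = 0.08239 K/W
R_calcium silicate = R_total − R_other = 0.08239 K/W
k = L/(R·A) = 0.1/(0.08239×17.1)

k ≈ 0.071 W/(m·K)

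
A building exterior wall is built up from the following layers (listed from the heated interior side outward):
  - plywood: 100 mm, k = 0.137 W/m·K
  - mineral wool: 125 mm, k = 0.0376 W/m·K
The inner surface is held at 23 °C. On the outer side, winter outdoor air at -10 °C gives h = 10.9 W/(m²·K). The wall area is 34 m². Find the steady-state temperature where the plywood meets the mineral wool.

T ≈ 17.2 °C

Treating each layer as a thermal resistance in series:
R_plywood = L/(kA) = 0.1/(0.137×34) = 0.02147 K/W
R_mineral wool = L/(kA) = 0.125/(0.0376×34) = 0.09778 K/W
R_outer film = 1/(h_o·A) = 1/(10.9×34) = 0.002698 K/W
R_total = 0.1219 K/W;  Q = ΔT/R_total = 33/0.1219 = 270.6 W
T_interface = T_inner − Q·ΣR(inner→interface) = 23 − 271×0.02147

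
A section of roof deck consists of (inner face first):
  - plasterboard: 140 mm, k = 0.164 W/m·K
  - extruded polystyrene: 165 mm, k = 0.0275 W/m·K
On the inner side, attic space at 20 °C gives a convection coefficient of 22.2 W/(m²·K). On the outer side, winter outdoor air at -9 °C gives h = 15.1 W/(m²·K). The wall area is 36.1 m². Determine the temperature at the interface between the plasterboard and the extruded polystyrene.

T ≈ 16.3 °C

Treating each layer as a thermal resistance in series:
R_inner film = 1/(h_i·A) = 1/(22.2×36.1) = 0.001248 K/W
R_plasterboard = L/(kA) = 0.14/(0.164×36.1) = 0.02365 K/W
R_extruded polystyrene = L/(kA) = 0.165/(0.0275×36.1) = 0.1662 K/W
R_outer film = 1/(h_o·A) = 1/(15.1×36.1) = 0.001834 K/W
R_total = 0.1929 K/W;  Q = ΔT/R_total = 29/0.1929 = 150.3 W
T_interface = T_inner − Q·ΣR(inner→interface) = 20 − 150×0.02489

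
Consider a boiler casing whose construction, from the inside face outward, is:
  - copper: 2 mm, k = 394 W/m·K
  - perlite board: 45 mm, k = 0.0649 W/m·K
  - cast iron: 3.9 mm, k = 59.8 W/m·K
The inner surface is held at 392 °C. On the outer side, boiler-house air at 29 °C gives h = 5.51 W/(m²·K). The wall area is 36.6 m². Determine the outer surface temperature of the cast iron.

T ≈ 104 °C

Treating each layer as a thermal resistance in series:
R_copper = L/(kA) = 0.002/(394×36.6) = 1.387×10^-7 K/W
R_perlite board = L/(kA) = 0.045/(0.0649×36.6) = 0.01894 K/W
R_cast iron = L/(kA) = 0.0039/(59.8×36.6) = 1.782×10^-6 K/W
R_outer film = 1/(h_o·A) = 1/(5.51×36.6) = 0.004959 K/W
R_total = 0.02391 K/W;  Q = ΔT/R_total = 363/0.02391 = 15180 W
T_interface = T_inner − Q·ΣR(inner→interface) = 392 − 15200×0.01895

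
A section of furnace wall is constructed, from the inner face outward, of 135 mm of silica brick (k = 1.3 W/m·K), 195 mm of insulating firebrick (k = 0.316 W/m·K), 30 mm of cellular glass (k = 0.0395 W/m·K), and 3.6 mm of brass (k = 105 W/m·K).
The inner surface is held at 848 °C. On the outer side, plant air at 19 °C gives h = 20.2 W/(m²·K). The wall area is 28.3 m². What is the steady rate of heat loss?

Using the resistance-network approach (series):
R_silica brick = L/(kA) = 0.135/(1.3×28.3) = 0.003669 K/W
R_insulating firebrick = L/(kA) = 0.195/(0.316×28.3) = 0.02181 K/W
R_cellular glass = L/(kA) = 0.03/(0.0395×28.3) = 0.02684 K/W
R_brass = L/(kA) = 0.0036/(105×28.3) = 1.212×10^-6 K/W
R_outer film = 1/(h_o·A) = 1/(20.2×28.3) = 0.001749 K/W
R_total = 0.05406 K/W
Q = ΔT / R_total = 829 / 0.05406

Q ≈ 15300 W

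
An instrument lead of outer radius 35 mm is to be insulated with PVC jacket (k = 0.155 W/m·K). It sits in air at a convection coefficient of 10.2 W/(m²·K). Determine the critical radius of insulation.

r_cr ≈ 15.2 mm

For a cylinder r_cr = k/h = 0.155/10.2
r_cr = 15.2 mm; since the bare radius (35 mm) is above r_cr, any added insulation will reduce heat loss.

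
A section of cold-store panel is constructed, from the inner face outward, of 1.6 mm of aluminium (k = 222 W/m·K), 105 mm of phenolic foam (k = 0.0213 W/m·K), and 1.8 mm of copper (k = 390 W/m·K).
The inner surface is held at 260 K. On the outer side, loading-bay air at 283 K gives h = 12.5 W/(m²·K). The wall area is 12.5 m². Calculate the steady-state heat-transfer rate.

Series thermal resistances:
R_aluminium = L/(kA) = 0.0016/(222×12.5) = 5.766×10^-7 K/W
R_phenolic foam = L/(kA) = 0.105/(0.0213×12.5) = 0.3944 K/W
R_copper = L/(kA) = 0.0018/(390×12.5) = 3.692×10^-7 K/W
R_outer film = 1/(h_o·A) = 1/(12.5×12.5) = 0.0064 K/W
R_total = 0.4008 K/W
Q = ΔT / R_total = 23 / 0.4008

Q ≈ 57.4 W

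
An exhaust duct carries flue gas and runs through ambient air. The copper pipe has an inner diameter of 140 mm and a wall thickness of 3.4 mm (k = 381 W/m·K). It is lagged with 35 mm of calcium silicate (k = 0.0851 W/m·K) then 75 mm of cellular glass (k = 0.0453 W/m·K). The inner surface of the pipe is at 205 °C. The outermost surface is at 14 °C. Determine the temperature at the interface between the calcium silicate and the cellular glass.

For a radial system each layer contributes R = ln(r_out/r_in)/(2πkL); films add R = 1/(hA).
R_copper pipe wall = ln(73.4/70)/(2π×381×1) = 1.981×10^-5 K/W
R_calcium silicate = ln(108.4/73.4)/(2π×0.0851×1) = 0.7292 K/W
R_cellular glass = ln(183.4/108.4)/(2π×0.0453×1) = 1.847 K/W
R_total = 2.577 K/W
Q = ΔT/R_total = 191/2.577
Q = 74.1 W/m
T_interface = T_inner − Q·ΣR(inner→interface) = 205 − 74.1×0.7292

T ≈ 151 °C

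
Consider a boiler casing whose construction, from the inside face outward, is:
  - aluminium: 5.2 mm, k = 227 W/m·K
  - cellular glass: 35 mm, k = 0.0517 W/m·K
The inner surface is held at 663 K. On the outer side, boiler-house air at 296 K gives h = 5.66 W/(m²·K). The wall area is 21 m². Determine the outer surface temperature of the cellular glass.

Model the wall as resistances in series:
R_aluminium = L/(kA) = 0.0052/(227×21) = 1.091×10^-6 K/W
R_cellular glass = L/(kA) = 0.035/(0.0517×21) = 0.03224 K/W
R_outer film = 1/(h_o·A) = 1/(5.66×21) = 0.008413 K/W
R_total = 0.04065 K/W;  Q = ΔT/R_total = 367/0.04065 = 9028 W
T_interface = T_inner − Q·ΣR(inner→interface) = 663 − 9030×0.03224

T ≈ 372 K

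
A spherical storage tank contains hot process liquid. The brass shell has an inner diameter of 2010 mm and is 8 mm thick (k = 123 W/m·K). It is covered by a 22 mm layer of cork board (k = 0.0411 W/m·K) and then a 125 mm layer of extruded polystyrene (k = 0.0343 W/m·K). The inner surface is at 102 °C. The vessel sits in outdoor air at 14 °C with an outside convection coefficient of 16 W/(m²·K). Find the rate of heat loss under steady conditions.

Q ≈ 308 W

Spherical conduction: R = (1/r_in − 1/r_out)/(4πk) per layer; series-sum.
R_brass shell = (1/1.005 − 1/1.013)/(4π×123) = 5.084×10^-6 K/W
R_cork board = (1/1.013 − 1/1.035)/(4π×0.0411) = 0.04063 K/W
R_extruded polystyrene = (1/1.035 − 1/1.16)/(4π×0.0343) = 0.2416 K/W
R_outer film = 1/(h·4πr_o²) = 1/(16×4π×1.16²) = 0.003696 K/W
R_total = 0.2859 K/W
Q = ΔT/R_total = 88/0.2859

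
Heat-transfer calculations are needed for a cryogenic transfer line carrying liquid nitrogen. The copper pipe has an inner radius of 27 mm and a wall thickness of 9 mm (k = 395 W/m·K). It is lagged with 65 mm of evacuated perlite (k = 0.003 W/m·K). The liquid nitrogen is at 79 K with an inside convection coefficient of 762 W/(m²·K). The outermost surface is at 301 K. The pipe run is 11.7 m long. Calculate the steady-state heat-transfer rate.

Treating each annulus and film as a series resistance:
R_inner film = 1/(h_i·2πr₁L) = 1/(762×2π×0.027×11.7) = 6.612×10^-4 K/W
R_copper pipe wall = ln(36/27)/(2π×395×11.7) = 9.907×10^-6 K/W
R_evacuated perlite = ln(101/36)/(2π×0.003×11.7) = 4.678 K/W
R_total = 4.678 K/W
Q = ΔT/R_total = 222/4.678

Q ≈ 47.5 W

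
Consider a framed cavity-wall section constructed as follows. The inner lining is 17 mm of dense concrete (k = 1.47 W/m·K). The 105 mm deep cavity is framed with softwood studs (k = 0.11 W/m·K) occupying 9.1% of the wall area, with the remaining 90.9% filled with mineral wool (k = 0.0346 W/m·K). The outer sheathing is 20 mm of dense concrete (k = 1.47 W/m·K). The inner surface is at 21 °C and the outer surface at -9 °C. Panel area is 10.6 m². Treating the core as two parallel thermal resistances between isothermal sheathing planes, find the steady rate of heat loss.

Q ≈ 124 W

Sheathing layers in series; stud and cavity paths in parallel between them.
R_inner = 0.017/(1.47×10.6) = 0.001091 K/W
R_stud  = 0.105/(0.11×0.091×10.6) = 0.9896 K/W
R_cav   = 0.105/(0.0346×0.909×10.6) = 0.315 K/W
1/R_core = 1/R_stud + 1/R_cav → R_core = 0.2389 K/W
R_outer = 0.02/(1.47×10.6) = 0.001284 K/W
R_total = 0.2413 K/W
Q = ΔT/R_total = 30/0.2413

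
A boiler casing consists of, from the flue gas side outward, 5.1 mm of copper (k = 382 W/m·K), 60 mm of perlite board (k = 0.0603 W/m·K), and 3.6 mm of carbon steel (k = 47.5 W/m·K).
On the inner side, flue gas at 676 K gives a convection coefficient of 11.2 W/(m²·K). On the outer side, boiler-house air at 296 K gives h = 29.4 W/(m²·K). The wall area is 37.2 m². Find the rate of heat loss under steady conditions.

Q ≈ 12600 W

Thermal resistances in series:
R_inner film = 1/(h_i·A) = 1/(11.2×37.2) = 0.0024 K/W
R_copper = L/(kA) = 0.0051/(382×37.2) = 3.589×10^-7 K/W
R_perlite board = L/(kA) = 0.06/(0.0603×37.2) = 0.02675 K/W
R_carbon steel = L/(kA) = 0.0036/(47.5×37.2) = 2.037×10^-6 K/W
R_outer film = 1/(h_o·A) = 1/(29.4×37.2) = 9.143×10^-4 K/W
R_total = 0.03006 K/W
Q = ΔT / R_total = 380 / 0.03006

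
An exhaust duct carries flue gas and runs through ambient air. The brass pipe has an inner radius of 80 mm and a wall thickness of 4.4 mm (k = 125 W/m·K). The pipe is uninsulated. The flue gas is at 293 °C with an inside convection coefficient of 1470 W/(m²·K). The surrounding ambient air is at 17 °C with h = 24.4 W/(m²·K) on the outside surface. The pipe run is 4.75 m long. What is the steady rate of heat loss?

Per-layer cylindrical resistances, series-summed:
R_inner film = 1/(h_i·2πr₁L) = 1/(1470×2π×0.08×4.75) = 2.849×10^-4 K/W
R_brass pipe wall = ln(84.4/80)/(2π×125×4.75) = 1.435×10^-5 K/W
R_outer film = 1/(h_o·2πr_oL) = 1/(24.4×2π×0.0844×4.75) = 0.01627 K/W
R_total = 0.01657 K/W
Q = ΔT/R_total = 276/0.01657

Q ≈ 16700 W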